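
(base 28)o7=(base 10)679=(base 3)221011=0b1010100111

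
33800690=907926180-874125490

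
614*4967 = 3049738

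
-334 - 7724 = -8058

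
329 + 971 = 1300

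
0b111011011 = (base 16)1db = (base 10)475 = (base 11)3a2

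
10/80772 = 5/40386 ≈ 0.000124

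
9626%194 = 120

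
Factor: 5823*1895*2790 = 2^1*3^4*5^2*31^1*379^1*647^1 = 30786492150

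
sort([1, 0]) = [0, 1]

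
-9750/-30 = 325 = 325.00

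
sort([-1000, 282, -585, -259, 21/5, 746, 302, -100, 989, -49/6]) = [-1000, -585, -259, -100, -49/6, 21/5, 282, 302, 746, 989]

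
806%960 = 806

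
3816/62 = 1908/31≈61.55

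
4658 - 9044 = -4386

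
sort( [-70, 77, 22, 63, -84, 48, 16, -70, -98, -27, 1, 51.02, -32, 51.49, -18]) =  [-98, -84, -70, -70, -32, -27, -18, 1, 16, 22, 48, 51.02, 51.49, 63, 77]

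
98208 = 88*1116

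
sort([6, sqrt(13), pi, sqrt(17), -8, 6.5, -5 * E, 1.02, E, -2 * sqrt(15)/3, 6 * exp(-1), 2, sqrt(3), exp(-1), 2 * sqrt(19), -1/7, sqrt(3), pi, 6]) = [-5 * E, -8, -2 * sqrt(15)/3, -1/7, exp(-1), 1.02, sqrt(3), sqrt(3), 2, 6 * exp(-1), E, pi, pi, sqrt(13), sqrt(17), 6, 6, 6.5, 2 * sqrt(19)]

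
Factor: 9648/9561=2^4 * 3^1 * 67^1 * 3187^(-1)=3216/3187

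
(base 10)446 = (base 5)3241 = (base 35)cq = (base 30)eq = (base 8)676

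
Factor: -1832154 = -1*2^1*3^1*47^1*73^1*89^1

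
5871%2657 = 557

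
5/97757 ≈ 0.0000511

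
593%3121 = 593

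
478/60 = 239/30 ≈ 7.97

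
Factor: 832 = 2^6 * 13^1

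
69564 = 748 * 93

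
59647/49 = 1217 + 2/7 ≈ 1217.29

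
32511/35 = 928 + 31/35 ≈ 928.89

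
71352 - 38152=33200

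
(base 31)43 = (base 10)127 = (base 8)177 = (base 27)4j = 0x7f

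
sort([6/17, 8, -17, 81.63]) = [-17, 6/17, 8, 81.63]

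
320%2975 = 320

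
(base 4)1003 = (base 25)2h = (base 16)43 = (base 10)67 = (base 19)3a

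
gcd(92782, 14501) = 1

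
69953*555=38823915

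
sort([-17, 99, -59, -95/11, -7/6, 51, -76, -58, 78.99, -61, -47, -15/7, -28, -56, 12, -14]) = [-76, -61, -59, -58, -56, -47, -28, -17, -14, -95/11, -15/7, -7/6, 12, 51, 78.99, 99]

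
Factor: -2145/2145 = -1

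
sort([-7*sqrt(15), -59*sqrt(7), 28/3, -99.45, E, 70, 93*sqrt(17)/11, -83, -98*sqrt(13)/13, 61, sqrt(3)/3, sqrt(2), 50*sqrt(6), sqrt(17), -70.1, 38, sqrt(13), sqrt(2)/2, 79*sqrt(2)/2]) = [-59*sqrt(7), -99.45, -83, -70.1, -98*sqrt(13)/13, -7*sqrt(15), sqrt(3)/3, sqrt(2)/2, sqrt(2), E, sqrt(13), sqrt(17), 28/3, 93*sqrt(17)/11, 38, 79*sqrt(2)/2, 61, 70, 50*sqrt(6)]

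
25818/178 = 12909/89 ≈ 145.04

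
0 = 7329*0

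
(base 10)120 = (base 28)48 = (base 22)5a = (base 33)3l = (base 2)1111000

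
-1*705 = -705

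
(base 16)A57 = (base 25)45M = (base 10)2647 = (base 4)221113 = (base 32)2IN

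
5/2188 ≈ 0.00229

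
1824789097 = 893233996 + 931555101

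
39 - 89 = -50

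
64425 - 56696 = 7729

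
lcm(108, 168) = 1512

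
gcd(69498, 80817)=33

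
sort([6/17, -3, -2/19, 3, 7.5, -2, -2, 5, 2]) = [-3, -2, -2, -2/19, 6/17, 2, 3, 5, 7.5]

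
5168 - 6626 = -1458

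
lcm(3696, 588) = 25872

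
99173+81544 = 180717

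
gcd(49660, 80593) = 1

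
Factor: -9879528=-1 * 2^3 * 3^1 * 73^1 * 5639^1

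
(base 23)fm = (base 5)2432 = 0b101101111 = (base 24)f7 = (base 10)367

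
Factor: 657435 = 3^1 * 5^1 * 41^1 * 1069^1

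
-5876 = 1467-7343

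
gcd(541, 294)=1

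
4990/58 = 2495/29 ≈ 86.03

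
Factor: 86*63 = 2^1*3^2*7^1*43^1 = 5418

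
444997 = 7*63571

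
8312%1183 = 31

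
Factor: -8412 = -1 * 2^2 * 3^1 * 701^1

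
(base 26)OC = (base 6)2540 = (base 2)1001111100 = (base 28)MK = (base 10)636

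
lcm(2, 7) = 14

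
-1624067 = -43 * 37769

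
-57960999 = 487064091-545025090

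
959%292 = 83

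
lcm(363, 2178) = 2178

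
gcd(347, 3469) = 1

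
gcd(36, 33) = 3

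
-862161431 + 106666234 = -755495197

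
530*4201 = 2226530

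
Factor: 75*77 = 3^1*5^2*7^1*11^1 = 5775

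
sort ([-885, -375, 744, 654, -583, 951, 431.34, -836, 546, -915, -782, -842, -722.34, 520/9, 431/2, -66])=[-915, -885, -842, -836, -782, -722.34, -583, -375, -66, 520/9, 431/2, 431.34, 546, 654, 744, 951]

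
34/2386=17/1193≈0.0142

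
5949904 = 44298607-38348703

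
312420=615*508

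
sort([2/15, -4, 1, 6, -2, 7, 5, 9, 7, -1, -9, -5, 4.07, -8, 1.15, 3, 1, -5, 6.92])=[-9, -8, -5, -5, -4, -2, -1, 2/15, 1, 1, 1.15, 3, 4.07, 5, 6, 6.92, 7, 7, 9]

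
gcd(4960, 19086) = 2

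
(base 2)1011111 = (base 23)43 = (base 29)38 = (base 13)74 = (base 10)95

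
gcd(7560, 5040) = 2520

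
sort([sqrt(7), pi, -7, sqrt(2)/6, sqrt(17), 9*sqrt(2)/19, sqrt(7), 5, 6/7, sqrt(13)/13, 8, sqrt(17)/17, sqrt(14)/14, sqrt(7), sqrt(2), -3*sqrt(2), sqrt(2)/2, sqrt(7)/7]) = [-7, -3*sqrt(2), sqrt(2)/6, sqrt(17)/17, sqrt(14)/14, sqrt(13)/13, sqrt(7)/7, 9*sqrt(2)/19, sqrt(2)/2, 6/7, sqrt(2), sqrt(7), sqrt(7), sqrt(7), pi, sqrt(17), 5, 8]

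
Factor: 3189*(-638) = -1*2^1*3^1*11^1*29^1*1063^1 = -2034582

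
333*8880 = 2957040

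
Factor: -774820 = -1*2^2*5^1*19^1*2039^1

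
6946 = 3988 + 2958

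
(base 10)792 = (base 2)1100011000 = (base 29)r9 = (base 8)1430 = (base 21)1gf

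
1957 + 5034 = 6991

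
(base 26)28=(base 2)111100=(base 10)60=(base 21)2i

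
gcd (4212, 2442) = 6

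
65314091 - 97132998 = -31818907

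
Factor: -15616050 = -1 * 2^1 * 3^1 * 5^2 * 104107^1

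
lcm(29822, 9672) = 357864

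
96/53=1 + 43/53 ≈ 1.81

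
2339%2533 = 2339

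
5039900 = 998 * 5050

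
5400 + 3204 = 8604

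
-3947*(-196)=773612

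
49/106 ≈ 0.462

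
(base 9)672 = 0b1000100111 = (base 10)551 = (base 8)1047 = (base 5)4201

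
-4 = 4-8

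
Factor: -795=-1*3^1*5^1*53^1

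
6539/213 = 30 + 149/213 ≈ 30.70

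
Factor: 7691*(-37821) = -1*3^1*7^1*1801^1*7691^1 = -290881311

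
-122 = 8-130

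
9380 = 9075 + 305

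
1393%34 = 33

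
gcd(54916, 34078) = 2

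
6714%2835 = 1044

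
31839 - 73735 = -41896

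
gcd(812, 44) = 4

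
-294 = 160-454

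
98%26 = 20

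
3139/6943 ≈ 0.452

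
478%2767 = 478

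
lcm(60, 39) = 780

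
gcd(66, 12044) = 2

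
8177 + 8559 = 16736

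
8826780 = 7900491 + 926289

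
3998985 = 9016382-5017397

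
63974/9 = 7108 + 2/9 ≈ 7108.22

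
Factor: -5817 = -1 * 3^1 * 7^1 * 277^1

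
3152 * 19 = 59888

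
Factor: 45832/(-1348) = -1*2^1*17^1 = -34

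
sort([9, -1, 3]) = [-1, 3, 9]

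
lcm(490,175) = 2450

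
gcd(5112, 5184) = 72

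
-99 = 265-364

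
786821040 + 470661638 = 1257482678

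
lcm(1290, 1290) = 1290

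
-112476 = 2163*(-52)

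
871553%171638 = 13363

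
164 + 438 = 602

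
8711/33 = 263+32/33 ≈ 263.97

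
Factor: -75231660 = -1 * 2^2 * 3^1 * 5^1 * 7^2 * 25589^1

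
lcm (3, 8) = 24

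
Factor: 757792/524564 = 2^3*7^1*17^1*659^(-1) = 952/659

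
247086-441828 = -194742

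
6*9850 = 59100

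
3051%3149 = 3051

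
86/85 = 1 + 1/85 ≈ 1.01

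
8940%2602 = 1134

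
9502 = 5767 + 3735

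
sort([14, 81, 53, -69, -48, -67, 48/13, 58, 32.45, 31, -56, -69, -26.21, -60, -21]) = [-69, -69, -67, -60, -56, -48, -26.21, -21, 48/13, 14, 31, 32.45, 53, 58, 81]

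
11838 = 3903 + 7935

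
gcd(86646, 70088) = 2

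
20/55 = 4/11 ≈ 0.364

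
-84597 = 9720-94317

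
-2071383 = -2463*841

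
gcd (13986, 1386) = 126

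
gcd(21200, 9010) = 530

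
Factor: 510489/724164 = 2^(-2)*3^2*73^1*233^(-1) = 657/932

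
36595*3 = 109785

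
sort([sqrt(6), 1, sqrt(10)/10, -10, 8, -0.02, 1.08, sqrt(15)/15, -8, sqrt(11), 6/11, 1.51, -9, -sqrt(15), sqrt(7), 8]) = [-10, -9, -8, -sqrt(15), -0.02, sqrt(15)/15, sqrt(10)/10, 6/11, 1, 1.08, 1.51, sqrt(6), sqrt(7), sqrt(11), 8, 8]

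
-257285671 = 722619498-979905169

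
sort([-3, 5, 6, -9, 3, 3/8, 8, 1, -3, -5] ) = [-9, -5, -3, -3, 3/8, 1, 3, 5, 6, 8] 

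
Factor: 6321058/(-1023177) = -1*2^1*3^(-1)*1171^1*2699^1*341059^(-1)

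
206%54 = 44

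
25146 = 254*99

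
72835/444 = 164 + 19/444 ≈ 164.04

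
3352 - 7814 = -4462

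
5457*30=163710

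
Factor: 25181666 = 2^1*151^1*83383^1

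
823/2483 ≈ 0.331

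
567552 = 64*8868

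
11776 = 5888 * 2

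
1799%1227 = 572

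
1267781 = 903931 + 363850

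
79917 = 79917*1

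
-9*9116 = -82044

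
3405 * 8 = 27240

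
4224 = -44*(-96)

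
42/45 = 14/15 ≈ 0.933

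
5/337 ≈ 0.0148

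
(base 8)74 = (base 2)111100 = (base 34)1q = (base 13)48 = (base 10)60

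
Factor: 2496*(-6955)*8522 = -1*2^7*3^1*5^1*13^2*107^1*4261^1 = -147939192960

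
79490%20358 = 18416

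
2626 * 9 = 23634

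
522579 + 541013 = 1063592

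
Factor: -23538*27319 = -1*2^1*3^1*17^1*1607^1*3923^1 = -643034622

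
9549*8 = 76392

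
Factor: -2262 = -1*2^1*3^1*13^1*29^1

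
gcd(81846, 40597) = 1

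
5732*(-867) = -4969644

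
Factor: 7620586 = 2^1*3810293^1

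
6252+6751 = 13003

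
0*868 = 0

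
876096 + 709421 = 1585517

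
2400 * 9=21600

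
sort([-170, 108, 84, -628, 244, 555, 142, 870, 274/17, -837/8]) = [-628, -170, -837/8, 274/17, 84, 108, 142, 244, 555, 870]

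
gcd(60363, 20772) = 9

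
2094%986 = 122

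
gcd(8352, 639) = 9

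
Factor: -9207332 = -1*2^2*43^1*199^1*269^1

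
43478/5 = 8695 + 3/5 = 8695.60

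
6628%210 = 118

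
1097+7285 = 8382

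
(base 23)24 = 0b110010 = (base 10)50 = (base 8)62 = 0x32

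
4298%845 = 73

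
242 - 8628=-8386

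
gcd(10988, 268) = 268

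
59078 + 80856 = 139934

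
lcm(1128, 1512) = 71064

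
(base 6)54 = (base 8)42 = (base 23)1b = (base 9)37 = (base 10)34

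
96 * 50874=4883904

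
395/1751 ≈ 0.226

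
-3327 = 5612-8939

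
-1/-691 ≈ 0.00145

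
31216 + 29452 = 60668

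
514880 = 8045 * 64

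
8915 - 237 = 8678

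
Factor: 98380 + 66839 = 3^1 * 55073^1 = 165219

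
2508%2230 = 278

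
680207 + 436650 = 1116857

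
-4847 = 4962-9809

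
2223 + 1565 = 3788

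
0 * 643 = 0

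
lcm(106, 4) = 212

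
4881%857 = 596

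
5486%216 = 86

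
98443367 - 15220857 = 83222510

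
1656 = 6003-4347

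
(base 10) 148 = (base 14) a8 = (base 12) 104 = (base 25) 5n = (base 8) 224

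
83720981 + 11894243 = 95615224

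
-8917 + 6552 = -2365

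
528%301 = 227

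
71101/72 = 987 + 37/72 ≈ 987.51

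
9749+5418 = 15167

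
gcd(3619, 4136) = 517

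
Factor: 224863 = 224863^1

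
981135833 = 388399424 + 592736409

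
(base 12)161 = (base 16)d9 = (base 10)217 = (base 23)9a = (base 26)89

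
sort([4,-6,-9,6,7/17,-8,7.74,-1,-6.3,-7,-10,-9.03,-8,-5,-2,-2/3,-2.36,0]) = [-10,-9.03,-9,-8,-8,-7,-6.3,-6,-5,-2.36,-2,-1,-2/3,0,7/17,4,6,7.74]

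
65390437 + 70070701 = 135461138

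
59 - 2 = 57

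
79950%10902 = 3636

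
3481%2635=846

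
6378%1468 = 506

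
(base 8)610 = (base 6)1452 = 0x188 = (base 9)475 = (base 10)392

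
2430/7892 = 1215/3946 ≈ 0.308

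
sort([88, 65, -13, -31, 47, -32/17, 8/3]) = [-31, -13, -32/17, 8/3, 47, 65, 88]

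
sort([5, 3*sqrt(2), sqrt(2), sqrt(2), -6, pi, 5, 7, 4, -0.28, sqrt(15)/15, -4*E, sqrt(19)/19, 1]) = [-4*E, -6, -0.28, sqrt(19)/19, sqrt(15)/15, 1, sqrt(2), sqrt(2), pi, 4, 3*sqrt(2), 5, 5, 7]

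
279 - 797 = -518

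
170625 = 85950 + 84675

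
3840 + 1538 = 5378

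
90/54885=6/3659 ≈ 0.00164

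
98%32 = 2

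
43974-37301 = 6673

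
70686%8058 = 6222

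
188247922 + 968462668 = 1156710590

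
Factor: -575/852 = -1 * 2^(-2) * 3^(-1) * 5^2 * 23^1 * 71^(-1)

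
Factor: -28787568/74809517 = -1*2^4*3^1*19^(-1)*419^(-1)*9397^(-1)*599741^1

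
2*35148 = 70296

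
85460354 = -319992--85780346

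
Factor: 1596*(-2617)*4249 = -1*2^2*3^1*7^2*19^1*607^1*2617^1 = -17746934268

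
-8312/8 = -1039 = -1039.00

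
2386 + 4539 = 6925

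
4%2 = 0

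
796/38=20 + 18/19≈20.95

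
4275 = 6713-2438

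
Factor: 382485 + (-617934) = -1*3^2*26161^1 = -235449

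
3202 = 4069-867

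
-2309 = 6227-8536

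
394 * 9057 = 3568458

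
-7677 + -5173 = -12850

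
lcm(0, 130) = 0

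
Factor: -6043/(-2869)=19^(-1)*151^(-1)*6043^1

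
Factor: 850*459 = 2^1*3^3*5^2*17^2 = 390150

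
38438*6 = 230628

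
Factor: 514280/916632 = 3^(-2)*5^1*13^1*23^1*29^(-1)*43^1*439^(-1) = 64285/114579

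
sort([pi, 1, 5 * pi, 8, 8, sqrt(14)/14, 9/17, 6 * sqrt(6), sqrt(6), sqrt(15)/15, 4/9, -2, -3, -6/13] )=[-3, -2, -6/13, sqrt(15)/15, sqrt(14)/14, 4/9, 9/17, 1, sqrt(6), pi, 8, 8, 6 * sqrt(6), 5 * pi] 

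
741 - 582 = 159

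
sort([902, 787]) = [787, 902]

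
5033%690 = 203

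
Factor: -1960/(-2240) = 2^(-3) * 7^1 = 7/8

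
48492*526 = 25506792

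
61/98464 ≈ 0.000620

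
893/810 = 1 + 83/810 ≈ 1.10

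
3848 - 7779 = -3931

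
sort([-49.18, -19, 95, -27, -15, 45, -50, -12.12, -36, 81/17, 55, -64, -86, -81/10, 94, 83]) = [-86, -64, -50, -49.18, -36, -27, -19, -15, -12.12, -81/10, 81/17, 45, 55, 83, 94, 95]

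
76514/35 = 2186 + 4/35 ≈ 2186.11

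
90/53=1 + 37/53 ≈ 1.70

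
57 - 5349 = -5292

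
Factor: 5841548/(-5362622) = -1*2^1*29^(-1)*577^1*2531^1*92459^(-1) = -2920774/2681311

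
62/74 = 31/37 ≈ 0.838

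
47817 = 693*69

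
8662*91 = 788242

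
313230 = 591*530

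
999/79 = 12+51/79 ≈ 12.65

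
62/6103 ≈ 0.0102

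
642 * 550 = 353100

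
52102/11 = 4736 + 6/11 ≈ 4736.55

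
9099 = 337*27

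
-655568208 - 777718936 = -1433287144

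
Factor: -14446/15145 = -1*2^1*5^(-1)*13^(-1)*31^1 = -62/65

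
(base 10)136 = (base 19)73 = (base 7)253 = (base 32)48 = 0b10001000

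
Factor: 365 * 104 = 2^3 * 5^1 * 13^1 * 73^1 = 37960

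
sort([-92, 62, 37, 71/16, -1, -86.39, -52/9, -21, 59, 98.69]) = [-92, -86.39, -21, -52/9, -1, 71/16, 37, 59, 62, 98.69]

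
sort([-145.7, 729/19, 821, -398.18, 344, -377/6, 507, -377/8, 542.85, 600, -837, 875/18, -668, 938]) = [-837, -668, -398.18, -145.7, -377/6, -377/8, 729/19, 875/18, 344, 507, 542.85, 600, 821, 938]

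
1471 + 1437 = 2908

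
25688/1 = 25688 = 25688.00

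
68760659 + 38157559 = 106918218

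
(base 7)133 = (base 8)111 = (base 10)73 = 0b1001001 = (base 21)3a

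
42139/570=73 + 529/570 ≈ 73.93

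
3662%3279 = 383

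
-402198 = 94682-496880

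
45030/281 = 160+70/281 ≈ 160.25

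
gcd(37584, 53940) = 348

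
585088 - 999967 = -414879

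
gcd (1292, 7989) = 1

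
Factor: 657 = 3^2 * 73^1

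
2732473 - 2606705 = 125768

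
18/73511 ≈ 0.000245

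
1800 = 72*25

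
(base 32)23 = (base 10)67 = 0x43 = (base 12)57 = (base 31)25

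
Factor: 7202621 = 7202621^1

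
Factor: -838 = -1*2^1*419^1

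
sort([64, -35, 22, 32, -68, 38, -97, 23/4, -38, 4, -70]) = [-97, -70, -68, -38, -35, 4, 23/4, 22, 32, 38, 64]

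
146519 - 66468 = 80051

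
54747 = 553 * 99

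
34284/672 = 51 + 1/56 ≈ 51.02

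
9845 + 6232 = 16077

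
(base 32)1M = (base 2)110110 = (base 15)39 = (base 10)54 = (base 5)204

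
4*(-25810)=-103240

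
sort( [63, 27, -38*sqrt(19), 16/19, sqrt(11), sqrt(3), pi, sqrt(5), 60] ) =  [-38*sqrt(19), 16/19, sqrt(3), sqrt(5), pi, sqrt(11), 27, 60, 63] 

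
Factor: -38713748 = -1*2^2*109^1*88793^1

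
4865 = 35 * 139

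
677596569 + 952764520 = 1630361089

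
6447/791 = 921/113 ≈ 8.15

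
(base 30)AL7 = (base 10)9637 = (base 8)22645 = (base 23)I50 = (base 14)3725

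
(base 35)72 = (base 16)f7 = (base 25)9m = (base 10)247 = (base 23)ah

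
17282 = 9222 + 8060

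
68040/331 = 205 + 185/331 ≈ 205.56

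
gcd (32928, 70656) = 96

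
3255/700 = 4 + 13/20 = 4.65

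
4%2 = 0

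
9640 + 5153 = 14793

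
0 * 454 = 0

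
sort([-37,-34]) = [-37,-34]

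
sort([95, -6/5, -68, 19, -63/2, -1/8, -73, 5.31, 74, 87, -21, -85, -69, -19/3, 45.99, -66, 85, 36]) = [-85, -73, -69, -68, -66, -63/2, -21, -19/3, -6/5, -1/8, 5.31, 19, 36, 45.99, 74, 85, 87, 95]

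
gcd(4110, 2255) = 5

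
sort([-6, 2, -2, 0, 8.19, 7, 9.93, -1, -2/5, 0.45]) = [-6, -2, -1, -2/5, 0, 0.45, 2, 7, 8.19, 9.93]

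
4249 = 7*607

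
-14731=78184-92915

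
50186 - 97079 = -46893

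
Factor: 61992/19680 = 2^(-2)*3^2*5^(-1)*7^1 = 63/20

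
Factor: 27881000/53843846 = 2^2 * 5^3 * 61^(-1) * 569^1 * 9007^(-1) = 284500/549427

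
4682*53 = 248146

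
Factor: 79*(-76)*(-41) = 2^2*19^1*41^1*79^1 = 246164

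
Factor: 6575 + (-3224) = 3^1 * 1117^1 = 3351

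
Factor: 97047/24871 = 3^2 * 7^(-1) * 11^(-1) * 17^(-1) * 19^(-1) * 41^1 * 263^1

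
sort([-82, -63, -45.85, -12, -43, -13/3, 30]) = [-82, -63, -45.85, -43, -12, -13/3, 30]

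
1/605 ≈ 0.00165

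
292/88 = 3+7/22 ≈ 3.32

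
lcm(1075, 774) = 19350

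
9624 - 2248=7376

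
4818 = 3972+846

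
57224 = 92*622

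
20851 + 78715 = 99566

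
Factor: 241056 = 2^5 * 3^5 * 31^1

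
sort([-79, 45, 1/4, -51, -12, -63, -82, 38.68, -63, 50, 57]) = [-82, -79, -63, -63, -51, -12, 1/4, 38.68, 45, 50, 57]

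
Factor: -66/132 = -1*2^(-1) = -1/2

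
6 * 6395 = 38370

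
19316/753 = 25 + 491/753 ≈ 25.65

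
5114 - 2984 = 2130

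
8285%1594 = 315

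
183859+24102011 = 24285870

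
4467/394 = 11 + 133/394 ≈ 11.34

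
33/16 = 2 + 1/16≈2.06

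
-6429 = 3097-9526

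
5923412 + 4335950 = 10259362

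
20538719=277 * 74147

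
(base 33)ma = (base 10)736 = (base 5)10421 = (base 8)1340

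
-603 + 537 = -66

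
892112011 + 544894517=1437006528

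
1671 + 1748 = 3419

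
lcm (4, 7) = 28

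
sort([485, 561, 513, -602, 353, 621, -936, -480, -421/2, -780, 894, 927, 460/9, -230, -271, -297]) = [-936, -780, -602, -480, -297, -271, -230, -421/2, 460/9, 353, 485, 513, 561, 621, 894, 927]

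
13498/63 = 214 + 16/63 ≈ 214.25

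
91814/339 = 270 + 284/339 ≈ 270.84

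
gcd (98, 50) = 2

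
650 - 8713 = -8063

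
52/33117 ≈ 0.00157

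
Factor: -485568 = -1*2^6*3^3*281^1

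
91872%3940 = 1252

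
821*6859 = 5631239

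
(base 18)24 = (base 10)40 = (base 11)37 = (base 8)50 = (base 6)104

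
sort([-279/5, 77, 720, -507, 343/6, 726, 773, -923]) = [-923, -507, -279/5, 343/6, 77, 720, 726, 773]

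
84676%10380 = 1636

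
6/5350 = 3/2675 ≈ 0.00112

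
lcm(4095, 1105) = 69615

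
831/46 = 18+3/46 ≈ 18.07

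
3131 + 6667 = 9798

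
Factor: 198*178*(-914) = -1*2^3*3^2*11^1*89^1*457^1 = -32213016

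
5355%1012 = 295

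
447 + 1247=1694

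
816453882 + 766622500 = 1583076382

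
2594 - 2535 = 59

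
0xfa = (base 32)7q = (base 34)7c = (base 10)250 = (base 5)2000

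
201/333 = 67/111 ≈ 0.604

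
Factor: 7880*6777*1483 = 2^3*3^3*5^1*197^1*251^1*1483^1 = 79196293080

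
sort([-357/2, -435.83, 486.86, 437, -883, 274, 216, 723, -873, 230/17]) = [-883, -873, -435.83, -357/2, 230/17, 216, 274, 437, 486.86, 723]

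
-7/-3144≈0.00223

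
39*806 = 31434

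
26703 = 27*989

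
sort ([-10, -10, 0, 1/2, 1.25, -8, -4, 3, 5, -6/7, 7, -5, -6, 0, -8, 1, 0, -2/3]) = [-10, -10, -8, -8, -6, -5, -4, -6/7, -2/3, 0, 0, 0, 1/2, 1, 1.25, 3, 5, 7]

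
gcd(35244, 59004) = 396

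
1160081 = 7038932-5878851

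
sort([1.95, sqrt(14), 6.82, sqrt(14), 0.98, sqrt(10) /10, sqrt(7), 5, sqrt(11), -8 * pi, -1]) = [-8 * pi, -1, sqrt(10) /10, 0.98, 1.95, sqrt(7), sqrt(11), sqrt(14), sqrt(14), 5, 6.82]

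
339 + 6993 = 7332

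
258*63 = 16254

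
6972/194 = 35 + 91/97 ≈ 35.94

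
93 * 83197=7737321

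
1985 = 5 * 397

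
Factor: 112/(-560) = -1*5^(-1) = -1/5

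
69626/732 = 34813/366 ≈ 95.12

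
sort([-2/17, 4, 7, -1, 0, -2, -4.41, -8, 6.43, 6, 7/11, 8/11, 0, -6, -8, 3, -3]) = [-8, -8, -6, -4.41, -3, -2, -1, -2/17, 0, 0, 7/11, 8/11, 3, 4, 6, 6.43, 7]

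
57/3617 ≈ 0.0158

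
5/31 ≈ 0.161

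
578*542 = 313276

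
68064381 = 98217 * 693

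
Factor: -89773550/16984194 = -1*3^(-1)*5^2*71^(-1)*1109^1*1619^1*39869^(-1) = -44886775/8492097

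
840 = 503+337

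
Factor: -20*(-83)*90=2^3*3^2*5^2*83^1=149400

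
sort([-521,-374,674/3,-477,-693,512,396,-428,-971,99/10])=[-971,-693,-521,-477,-428,-374,99/10,674/3,396,512]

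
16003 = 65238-49235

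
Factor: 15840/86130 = 2^4*3^(-1)*29^(-1) = 16/87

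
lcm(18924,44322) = 1684236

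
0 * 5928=0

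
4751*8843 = 42013093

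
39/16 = 2 + 7/16 ≈ 2.44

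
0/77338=0=0.00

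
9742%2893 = 1063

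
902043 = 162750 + 739293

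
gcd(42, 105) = 21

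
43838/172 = 21919/86 ≈ 254.87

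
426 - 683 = -257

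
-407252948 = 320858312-728111260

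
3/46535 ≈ 0.0000645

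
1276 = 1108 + 168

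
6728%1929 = 941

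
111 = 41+70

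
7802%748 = 322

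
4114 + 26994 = 31108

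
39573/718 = 55 + 83/718 ≈ 55.12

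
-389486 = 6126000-6515486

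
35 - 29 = 6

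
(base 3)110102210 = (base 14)3438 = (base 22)ig2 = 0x236a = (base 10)9066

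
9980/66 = 151 + 7/33 ≈ 151.21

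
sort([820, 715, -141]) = [-141, 715, 820]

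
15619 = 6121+9498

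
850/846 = 425/423 ≈ 1.00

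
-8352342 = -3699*2258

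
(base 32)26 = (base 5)240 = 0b1000110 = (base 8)106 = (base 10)70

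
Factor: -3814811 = -1*7^1*11^1*13^1*37^1*103^1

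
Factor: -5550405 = -1*3^1*5^1*7^1*52861^1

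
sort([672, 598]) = [598, 672]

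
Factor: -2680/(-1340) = 2^1 = 2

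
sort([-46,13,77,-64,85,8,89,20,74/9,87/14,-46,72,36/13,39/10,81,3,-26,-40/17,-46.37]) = [-64,-46.37,-46,-46,-26,-40/17,36/13,3,39/10,87/14,8,74/9,13,20,72,77,81,85,89]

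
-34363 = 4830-39193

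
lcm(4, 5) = 20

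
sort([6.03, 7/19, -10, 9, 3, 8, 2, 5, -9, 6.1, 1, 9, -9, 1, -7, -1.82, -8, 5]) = [-10, -9, -9, -8, -7, -1.82, 7/19, 1, 1, 2, 3, 5, 5, 6.03, 6.1, 8, 9, 9]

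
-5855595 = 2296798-8152393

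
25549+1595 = 27144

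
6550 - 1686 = 4864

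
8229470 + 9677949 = 17907419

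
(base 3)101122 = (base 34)8f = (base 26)b1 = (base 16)11f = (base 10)287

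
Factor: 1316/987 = 2^2*3^(-1) = 4/3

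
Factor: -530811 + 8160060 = 3^1*769^1*3307^1 = 7629249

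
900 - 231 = 669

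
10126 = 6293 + 3833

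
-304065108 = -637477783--333412675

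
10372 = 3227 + 7145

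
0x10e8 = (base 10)4328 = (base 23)844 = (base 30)4o8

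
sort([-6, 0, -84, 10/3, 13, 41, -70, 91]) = [-84, -70, -6, 0, 10/3, 13, 41, 91]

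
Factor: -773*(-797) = 773^1*797^1 = 616081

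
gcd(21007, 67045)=1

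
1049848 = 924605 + 125243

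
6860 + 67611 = 74471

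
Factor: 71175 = 3^1*5^2*13^1*73^1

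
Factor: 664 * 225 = 2^3 * 3^2 * 5^2 * 83^1 = 149400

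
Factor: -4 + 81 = 7^1*11^1 = 77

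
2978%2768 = 210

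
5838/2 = 2919 = 2919.00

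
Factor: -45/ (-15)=3^1=3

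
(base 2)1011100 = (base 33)2q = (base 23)40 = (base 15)62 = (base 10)92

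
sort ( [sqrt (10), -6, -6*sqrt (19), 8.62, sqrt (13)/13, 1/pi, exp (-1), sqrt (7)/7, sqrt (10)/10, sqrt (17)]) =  [-6*sqrt (19), -6, sqrt (13)/13, sqrt (10)/10, 1/pi, exp (-1), sqrt (7)/7, sqrt (10), sqrt (17), 8.62]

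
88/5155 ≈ 0.0171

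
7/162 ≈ 0.0432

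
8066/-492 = -16 - 97/246 ≈ -16.39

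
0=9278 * 0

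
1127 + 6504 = 7631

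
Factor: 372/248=2^(-1)*3^1=3/2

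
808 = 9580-8772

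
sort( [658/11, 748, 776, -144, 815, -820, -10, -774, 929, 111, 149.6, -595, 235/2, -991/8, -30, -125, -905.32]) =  [-905.32, -820, -774, -595, -144, -125, -991/8, -30, -10, 658/11, 111, 235/2, 149.6, 748, 776, 815, 929]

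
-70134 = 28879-99013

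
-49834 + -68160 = -117994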